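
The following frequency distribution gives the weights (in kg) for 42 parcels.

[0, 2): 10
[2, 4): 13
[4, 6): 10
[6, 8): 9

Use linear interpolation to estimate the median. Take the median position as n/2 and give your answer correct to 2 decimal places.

3.69

Cumulative frequencies: 10, 23, 33, 42
n = 42; position = n/2 = 21.
This falls in the class [2, 4): L = 2, F = 10, f = 13, h = 2.
Median ≈ 2 + ((21 − 10) / 13) × 2 = 3.6923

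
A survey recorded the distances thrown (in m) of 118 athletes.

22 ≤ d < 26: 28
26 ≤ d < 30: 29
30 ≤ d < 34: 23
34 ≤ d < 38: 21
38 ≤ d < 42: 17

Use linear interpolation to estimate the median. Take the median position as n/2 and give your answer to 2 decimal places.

30.35

Cumulative frequencies: 28, 57, 80, 101, 118
n = 118; position = n/2 = 59.
This falls in the class 30 ≤ d < 34: L = 30, F = 57, f = 23, h = 4.
Median ≈ 30 + ((59 − 57) / 23) × 4 = 30.3478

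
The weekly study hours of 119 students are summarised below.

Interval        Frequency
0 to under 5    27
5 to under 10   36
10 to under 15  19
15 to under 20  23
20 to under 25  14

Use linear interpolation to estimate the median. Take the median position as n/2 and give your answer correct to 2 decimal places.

Cumulative frequencies: 27, 63, 82, 105, 119
n = 119; position = n/2 = 59.5.
This falls in the class 5 to under 10: L = 5, F = 27, f = 36, h = 5.
Median ≈ 5 + ((59.5 − 27) / 36) × 5 = 9.5139

9.51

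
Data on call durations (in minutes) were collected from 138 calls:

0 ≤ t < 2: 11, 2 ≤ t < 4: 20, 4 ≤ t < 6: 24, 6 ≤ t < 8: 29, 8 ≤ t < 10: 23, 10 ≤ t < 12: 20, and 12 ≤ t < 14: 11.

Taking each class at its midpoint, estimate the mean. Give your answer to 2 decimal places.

6.99

Midpoints: 1, 3, 5, 7, 9, 11, 13
Σfm = 11×1 + 20×3 + 24×5 + 29×7 + 23×9 + 20×11 + 11×13 = 964
n = Σf = 138
Mean = 964 / 138 = 6.9855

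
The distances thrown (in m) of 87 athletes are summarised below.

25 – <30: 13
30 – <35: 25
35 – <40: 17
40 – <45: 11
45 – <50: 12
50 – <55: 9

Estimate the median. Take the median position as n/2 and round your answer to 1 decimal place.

Cumulative frequencies: 13, 38, 55, 66, 78, 87
n = 87; position = n/2 = 43.5.
This falls in the class 35 – <40: L = 35, F = 38, f = 17, h = 5.
Median ≈ 35 + ((43.5 − 38) / 17) × 5 = 36.6176

36.6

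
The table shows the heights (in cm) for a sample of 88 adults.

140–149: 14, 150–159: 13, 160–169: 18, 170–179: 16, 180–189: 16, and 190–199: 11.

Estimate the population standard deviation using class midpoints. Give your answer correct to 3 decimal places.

Midpoints: 144.5, 154.5, 164.5, 174.5, 184.5, 194.5
n = 88, Σfm = 14876, mean = 169.0455
Σfm² = 2537702
Σf(m − x̄)² = Σfm² − (Σfm)²/n = 2537702 − 14876²/88 = 22981.8182
Population variance = 22981.8182 / 88 = 261.1570
Standard deviation = √261.1570 = 16.1604

16.160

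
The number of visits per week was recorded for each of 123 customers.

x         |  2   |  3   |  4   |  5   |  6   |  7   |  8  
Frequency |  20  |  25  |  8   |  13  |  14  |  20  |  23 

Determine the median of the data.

Cumulative frequencies: 20, 45, 53, 66, 80, 100, 123
n = 123, so the median is the value in position (n+1)/2 = 62.
Position 62 falls at value 5.

5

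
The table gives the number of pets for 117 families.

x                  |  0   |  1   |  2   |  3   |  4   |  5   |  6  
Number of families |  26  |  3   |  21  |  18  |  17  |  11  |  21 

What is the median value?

Cumulative frequencies: 26, 29, 50, 68, 85, 96, 117
n = 117, so the median is the value in position (n+1)/2 = 59.
Position 59 falls at value 3.

3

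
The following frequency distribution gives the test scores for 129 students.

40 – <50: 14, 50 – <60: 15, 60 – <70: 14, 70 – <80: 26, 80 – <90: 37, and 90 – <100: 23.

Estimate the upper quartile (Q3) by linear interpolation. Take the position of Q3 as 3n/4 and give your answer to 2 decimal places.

87.50

Cumulative frequencies: 14, 29, 43, 69, 106, 129
n = 129; position = 3n/4 = 96.75.
This falls in the class 80 – <90: L = 80, F = 69, f = 37, h = 10.
Upper quartile ≈ 80 + ((96.75 − 69) / 37) × 10 = 87.5000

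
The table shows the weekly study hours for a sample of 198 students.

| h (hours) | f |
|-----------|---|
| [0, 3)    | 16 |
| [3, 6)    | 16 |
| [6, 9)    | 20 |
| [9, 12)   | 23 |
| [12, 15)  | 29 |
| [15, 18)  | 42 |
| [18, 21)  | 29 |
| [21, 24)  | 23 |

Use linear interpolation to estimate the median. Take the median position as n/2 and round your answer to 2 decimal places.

14.48

Cumulative frequencies: 16, 32, 52, 75, 104, 146, 175, 198
n = 198; position = n/2 = 99.
This falls in the class [12, 15): L = 12, F = 75, f = 29, h = 3.
Median ≈ 12 + ((99 − 75) / 29) × 3 = 14.4828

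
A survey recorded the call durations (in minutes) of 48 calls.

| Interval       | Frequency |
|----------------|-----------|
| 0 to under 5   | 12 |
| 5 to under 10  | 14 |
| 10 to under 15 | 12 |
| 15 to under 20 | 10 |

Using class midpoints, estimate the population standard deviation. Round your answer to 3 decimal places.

5.385

Midpoints: 2.5, 7.5, 12.5, 17.5
n = 48, Σfm = 460, mean = 9.5833
Σfm² = 5800
Σf(m − x̄)² = Σfm² − (Σfm)²/n = 5800 − 460²/48 = 1391.6667
Population variance = 1391.6667 / 48 = 28.9931
Standard deviation = √28.9931 = 5.3845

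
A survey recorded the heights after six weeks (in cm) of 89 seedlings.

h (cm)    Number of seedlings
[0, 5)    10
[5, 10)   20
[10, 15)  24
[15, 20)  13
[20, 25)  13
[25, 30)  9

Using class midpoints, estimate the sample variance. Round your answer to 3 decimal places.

56.365

Midpoints: 2.5, 7.5, 12.5, 17.5, 22.5, 27.5
n = 89, Σfm = 1242.5, mean = 13.9607
Σfm² = 22306.25
Σf(m − x̄)² = Σfm² − (Σfm)²/n = 22306.25 − 1242.5²/89 = 4960.1124
Sample variance = 4960.1124 / 88 = 56.3649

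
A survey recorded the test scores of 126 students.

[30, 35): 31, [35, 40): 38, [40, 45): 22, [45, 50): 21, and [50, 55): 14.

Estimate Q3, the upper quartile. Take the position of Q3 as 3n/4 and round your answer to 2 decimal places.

45.83

Cumulative frequencies: 31, 69, 91, 112, 126
n = 126; position = 3n/4 = 94.5.
This falls in the class [45, 50): L = 45, F = 91, f = 21, h = 5.
Upper quartile ≈ 45 + ((94.5 − 91) / 21) × 5 = 45.8333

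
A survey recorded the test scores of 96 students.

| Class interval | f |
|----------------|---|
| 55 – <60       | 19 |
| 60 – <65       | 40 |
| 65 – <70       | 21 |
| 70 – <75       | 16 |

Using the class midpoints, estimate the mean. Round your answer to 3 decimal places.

64.271

Midpoints: 57.5, 62.5, 67.5, 72.5
Σfm = 19×57.5 + 40×62.5 + 21×67.5 + 16×72.5 = 6170
n = Σf = 96
Mean = 6170 / 96 = 64.2708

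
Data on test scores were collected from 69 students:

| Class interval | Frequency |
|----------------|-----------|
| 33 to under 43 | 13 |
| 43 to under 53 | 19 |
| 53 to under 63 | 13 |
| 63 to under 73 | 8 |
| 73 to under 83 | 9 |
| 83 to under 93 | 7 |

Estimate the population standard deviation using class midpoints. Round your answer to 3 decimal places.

16.059

Midpoints: 38, 48, 58, 68, 78, 88
n = 69, Σfm = 4022, mean = 58.2899
Σfm² = 252236
Σf(m − x̄)² = Σfm² − (Σfm)²/n = 252236 − 4022²/69 = 17794.2029
Population variance = 17794.2029 / 69 = 257.8870
Standard deviation = √257.8870 = 16.0589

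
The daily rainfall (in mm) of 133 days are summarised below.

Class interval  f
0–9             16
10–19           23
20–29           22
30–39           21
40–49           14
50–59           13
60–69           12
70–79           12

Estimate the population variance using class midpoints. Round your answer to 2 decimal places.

Midpoints: 4.5, 14.5, 24.5, 34.5, 44.5, 54.5, 64.5, 74.5
n = 133, Σfm = 4668.5, mean = 35.1015
Σfm² = 226223.25
Σf(m − x̄)² = Σfm² − (Σfm)²/n = 226223.25 − 4668.5²/133 = 62351.8797
Population variance = 62351.8797 / 133 = 468.8111

468.81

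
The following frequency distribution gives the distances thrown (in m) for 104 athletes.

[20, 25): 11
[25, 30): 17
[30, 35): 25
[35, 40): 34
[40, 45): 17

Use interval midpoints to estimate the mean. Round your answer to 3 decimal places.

33.894

Midpoints: 22.5, 27.5, 32.5, 37.5, 42.5
Σfm = 11×22.5 + 17×27.5 + 25×32.5 + 34×37.5 + 17×42.5 = 3525
n = Σf = 104
Mean = 3525 / 104 = 33.8942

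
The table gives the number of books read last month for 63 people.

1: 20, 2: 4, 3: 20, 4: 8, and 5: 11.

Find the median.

3

Cumulative frequencies: 20, 24, 44, 52, 63
n = 63, so the median is the value in position (n+1)/2 = 32.
Position 32 falls at value 3.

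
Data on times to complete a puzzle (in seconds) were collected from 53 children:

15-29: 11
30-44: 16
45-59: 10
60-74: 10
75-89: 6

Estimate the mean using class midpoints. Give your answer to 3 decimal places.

Midpoints: 22, 37, 52, 67, 82
Σfm = 11×22 + 16×37 + 10×52 + 10×67 + 6×82 = 2516
n = Σf = 53
Mean = 2516 / 53 = 47.4717

47.472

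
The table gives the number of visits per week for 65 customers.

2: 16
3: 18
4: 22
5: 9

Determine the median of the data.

Cumulative frequencies: 16, 34, 56, 65
n = 65, so the median is the value in position (n+1)/2 = 33.
Position 33 falls at value 3.

3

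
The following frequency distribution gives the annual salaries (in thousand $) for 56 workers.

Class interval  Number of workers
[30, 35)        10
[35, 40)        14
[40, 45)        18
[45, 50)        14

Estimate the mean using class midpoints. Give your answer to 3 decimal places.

40.714

Midpoints: 32.5, 37.5, 42.5, 47.5
Σfm = 10×32.5 + 14×37.5 + 18×42.5 + 14×47.5 = 2280
n = Σf = 56
Mean = 2280 / 56 = 40.7143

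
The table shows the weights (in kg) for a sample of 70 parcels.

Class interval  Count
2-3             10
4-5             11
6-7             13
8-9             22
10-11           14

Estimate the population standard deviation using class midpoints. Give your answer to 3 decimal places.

Midpoints: 2.5, 4.5, 6.5, 8.5, 10.5
n = 70, Σfm = 493, mean = 7.0429
Σfm² = 3967.5
Σf(m − x̄)² = Σfm² − (Σfm)²/n = 3967.5 − 493²/70 = 495.3714
Population variance = 495.3714 / 70 = 7.0767
Standard deviation = √7.0767 = 2.6602

2.660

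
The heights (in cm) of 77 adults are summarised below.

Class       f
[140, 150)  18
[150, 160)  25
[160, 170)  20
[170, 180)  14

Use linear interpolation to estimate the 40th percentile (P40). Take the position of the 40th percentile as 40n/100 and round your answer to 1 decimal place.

Cumulative frequencies: 18, 43, 63, 77
n = 77; position = 40n/100 = 30.8.
This falls in the class [150, 160): L = 150, F = 18, f = 25, h = 10.
40th percentile ≈ 150 + ((30.8 − 18) / 25) × 10 = 155.1200

155.1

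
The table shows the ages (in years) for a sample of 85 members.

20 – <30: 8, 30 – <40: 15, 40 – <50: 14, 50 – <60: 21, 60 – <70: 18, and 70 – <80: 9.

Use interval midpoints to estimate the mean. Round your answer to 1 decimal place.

51.2

Midpoints: 25, 35, 45, 55, 65, 75
Σfm = 8×25 + 15×35 + 14×45 + 21×55 + 18×65 + 9×75 = 4355
n = Σf = 85
Mean = 4355 / 85 = 51.2353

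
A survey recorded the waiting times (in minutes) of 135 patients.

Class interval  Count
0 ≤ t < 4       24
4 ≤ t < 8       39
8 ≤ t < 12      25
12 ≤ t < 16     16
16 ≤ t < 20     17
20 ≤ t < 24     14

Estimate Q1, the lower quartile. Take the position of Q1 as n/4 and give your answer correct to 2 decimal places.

5.00

Cumulative frequencies: 24, 63, 88, 104, 121, 135
n = 135; position = n/4 = 33.75.
This falls in the class 4 ≤ t < 8: L = 4, F = 24, f = 39, h = 4.
Lower quartile ≈ 4 + ((33.75 − 24) / 39) × 4 = 5.0000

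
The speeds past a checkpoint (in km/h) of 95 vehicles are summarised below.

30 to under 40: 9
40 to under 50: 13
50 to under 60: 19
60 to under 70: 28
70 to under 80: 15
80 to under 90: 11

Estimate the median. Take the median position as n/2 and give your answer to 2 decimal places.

Cumulative frequencies: 9, 22, 41, 69, 84, 95
n = 95; position = n/2 = 47.5.
This falls in the class 60 to under 70: L = 60, F = 41, f = 28, h = 10.
Median ≈ 60 + ((47.5 − 41) / 28) × 10 = 62.3214

62.32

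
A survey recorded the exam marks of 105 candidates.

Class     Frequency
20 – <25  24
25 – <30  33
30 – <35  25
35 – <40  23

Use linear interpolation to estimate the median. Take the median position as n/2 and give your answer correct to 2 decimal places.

29.32

Cumulative frequencies: 24, 57, 82, 105
n = 105; position = n/2 = 52.5.
This falls in the class 25 – <30: L = 25, F = 24, f = 33, h = 5.
Median ≈ 25 + ((52.5 − 24) / 33) × 5 = 29.3182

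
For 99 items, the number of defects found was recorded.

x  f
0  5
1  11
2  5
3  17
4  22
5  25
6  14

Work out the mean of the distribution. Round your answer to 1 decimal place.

Values: 0, 1, 2, 3, 4, 5, 6
Σfx = 5×0 + 11×1 + 5×2 + 17×3 + 22×4 + 25×5 + 14×6 = 369
n = Σf = 99
Mean = 369 / 99 = 3.7273

3.7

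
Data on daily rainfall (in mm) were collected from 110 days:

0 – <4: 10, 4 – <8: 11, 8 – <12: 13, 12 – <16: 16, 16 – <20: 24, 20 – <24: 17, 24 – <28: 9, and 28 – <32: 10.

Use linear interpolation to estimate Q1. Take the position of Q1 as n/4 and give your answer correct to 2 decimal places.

Cumulative frequencies: 10, 21, 34, 50, 74, 91, 100, 110
n = 110; position = n/4 = 27.5.
This falls in the class 8 – <12: L = 8, F = 21, f = 13, h = 4.
Lower quartile ≈ 8 + ((27.5 − 21) / 13) × 4 = 10.0000

10.00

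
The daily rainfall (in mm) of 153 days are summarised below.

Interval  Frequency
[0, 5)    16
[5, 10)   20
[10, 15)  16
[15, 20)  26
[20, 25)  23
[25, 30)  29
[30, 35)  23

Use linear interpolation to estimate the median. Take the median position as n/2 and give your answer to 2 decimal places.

19.71

Cumulative frequencies: 16, 36, 52, 78, 101, 130, 153
n = 153; position = n/2 = 76.5.
This falls in the class [15, 20): L = 15, F = 52, f = 26, h = 5.
Median ≈ 15 + ((76.5 − 52) / 26) × 5 = 19.7115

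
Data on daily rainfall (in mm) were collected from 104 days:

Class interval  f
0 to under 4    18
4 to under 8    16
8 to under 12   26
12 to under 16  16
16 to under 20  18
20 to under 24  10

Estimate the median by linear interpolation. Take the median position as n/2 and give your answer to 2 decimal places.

Cumulative frequencies: 18, 34, 60, 76, 94, 104
n = 104; position = n/2 = 52.
This falls in the class 8 to under 12: L = 8, F = 34, f = 26, h = 4.
Median ≈ 8 + ((52 − 34) / 26) × 4 = 10.7692

10.77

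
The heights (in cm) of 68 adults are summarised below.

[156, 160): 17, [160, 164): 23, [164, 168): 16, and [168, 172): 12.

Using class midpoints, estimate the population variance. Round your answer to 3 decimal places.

Midpoints: 158, 162, 166, 170
n = 68, Σfm = 11108, mean = 163.3529
Σfm² = 1815696
Σf(m − x̄)² = Σfm² − (Σfm)²/n = 1815696 − 11108²/68 = 1171.5294
Population variance = 1171.5294 / 68 = 17.2284

17.228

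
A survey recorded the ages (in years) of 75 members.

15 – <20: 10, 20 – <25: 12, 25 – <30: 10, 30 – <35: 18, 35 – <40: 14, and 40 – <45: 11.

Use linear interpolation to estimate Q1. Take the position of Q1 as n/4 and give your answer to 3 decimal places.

23.646

Cumulative frequencies: 10, 22, 32, 50, 64, 75
n = 75; position = n/4 = 18.75.
This falls in the class 20 – <25: L = 20, F = 10, f = 12, h = 5.
Lower quartile ≈ 20 + ((18.75 − 10) / 12) × 5 = 23.6458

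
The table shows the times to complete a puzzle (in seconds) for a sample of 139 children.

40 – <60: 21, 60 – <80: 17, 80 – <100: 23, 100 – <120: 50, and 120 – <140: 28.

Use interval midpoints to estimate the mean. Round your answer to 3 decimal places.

96.763

Midpoints: 50, 70, 90, 110, 130
Σfm = 21×50 + 17×70 + 23×90 + 50×110 + 28×130 = 13450
n = Σf = 139
Mean = 13450 / 139 = 96.7626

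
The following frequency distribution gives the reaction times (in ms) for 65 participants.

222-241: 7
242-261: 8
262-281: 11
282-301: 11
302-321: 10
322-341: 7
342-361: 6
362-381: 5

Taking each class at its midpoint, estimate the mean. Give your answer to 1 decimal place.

Midpoints: 231.5, 251.5, 271.5, 291.5, 311.5, 331.5, 351.5, 371.5
Σfm = 7×231.5 + 8×251.5 + 11×271.5 + 11×291.5 + 10×311.5 + 7×331.5 + 6×351.5 + 5×371.5 = 19227.5
n = Σf = 65
Mean = 19227.5 / 65 = 295.8077

295.8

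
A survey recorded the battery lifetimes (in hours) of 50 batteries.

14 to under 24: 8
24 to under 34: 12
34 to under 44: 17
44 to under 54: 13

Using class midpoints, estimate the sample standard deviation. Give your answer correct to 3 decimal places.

Midpoints: 19, 29, 39, 49
n = 50, Σfm = 1800, mean = 36.0000
Σfm² = 70050
Σf(m − x̄)² = Σfm² − (Σfm)²/n = 70050 − 1800²/50 = 5250.0000
Sample variance = 5250.0000 / 49 = 107.1429
Standard deviation = √107.1429 = 10.3510

10.351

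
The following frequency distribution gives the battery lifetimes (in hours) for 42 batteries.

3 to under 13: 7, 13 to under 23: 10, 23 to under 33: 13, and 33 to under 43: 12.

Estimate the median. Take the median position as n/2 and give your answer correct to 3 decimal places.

Cumulative frequencies: 7, 17, 30, 42
n = 42; position = n/2 = 21.
This falls in the class 23 to under 33: L = 23, F = 17, f = 13, h = 10.
Median ≈ 23 + ((21 − 17) / 13) × 10 = 26.0769

26.077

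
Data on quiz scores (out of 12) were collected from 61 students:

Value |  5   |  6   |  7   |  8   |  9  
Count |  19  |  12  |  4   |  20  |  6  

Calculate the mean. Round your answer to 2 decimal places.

Values: 5, 6, 7, 8, 9
Σfx = 19×5 + 12×6 + 4×7 + 20×8 + 6×9 = 409
n = Σf = 61
Mean = 409 / 61 = 6.7049

6.70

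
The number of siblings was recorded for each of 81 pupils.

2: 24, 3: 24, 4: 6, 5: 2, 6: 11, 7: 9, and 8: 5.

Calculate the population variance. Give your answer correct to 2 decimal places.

4.04

Values: 2, 3, 4, 5, 6, 7, 8
n = 81, Σfx = 323, mean = 3.9877
Σfx² = 1615
Σf(x − x̄)² = Σfx² − (Σfx)²/n = 1615 − 323²/81 = 326.9877
Population variance = 326.9877 / 81 = 4.0369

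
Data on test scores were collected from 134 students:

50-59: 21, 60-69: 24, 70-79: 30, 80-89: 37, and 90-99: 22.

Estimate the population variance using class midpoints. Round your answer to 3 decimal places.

Midpoints: 54.5, 64.5, 74.5, 84.5, 94.5
n = 134, Σfm = 10133, mean = 75.6194
Σfm² = 789383.5
Σf(m − x̄)² = Σfm² − (Σfm)²/n = 789383.5 − 10133²/134 = 23132.0896
Population variance = 23132.0896 / 134 = 172.6275

172.628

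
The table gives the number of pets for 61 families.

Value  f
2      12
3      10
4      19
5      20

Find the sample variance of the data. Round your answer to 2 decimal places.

Values: 2, 3, 4, 5
n = 61, Σfx = 230, mean = 3.7705
Σfx² = 942
Σf(x − x̄)² = Σfx² − (Σfx)²/n = 942 − 230²/61 = 74.7869
Sample variance = 74.7869 / 60 = 1.2464

1.25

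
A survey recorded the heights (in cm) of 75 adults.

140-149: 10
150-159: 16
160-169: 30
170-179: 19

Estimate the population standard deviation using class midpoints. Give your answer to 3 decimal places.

Midpoints: 144.5, 154.5, 164.5, 174.5
n = 75, Σfm = 12167.5, mean = 162.2333
Σfm² = 1981088.75
Σf(m − x̄)² = Σfm² − (Σfm)²/n = 1981088.75 − 12167.5²/75 = 7114.6667
Population variance = 7114.6667 / 75 = 94.8622
Standard deviation = √94.8622 = 9.7397

9.740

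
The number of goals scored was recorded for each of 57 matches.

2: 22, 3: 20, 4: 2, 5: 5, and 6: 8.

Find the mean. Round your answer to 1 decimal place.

3.2

Values: 2, 3, 4, 5, 6
Σfx = 22×2 + 20×3 + 2×4 + 5×5 + 8×6 = 185
n = Σf = 57
Mean = 185 / 57 = 3.2456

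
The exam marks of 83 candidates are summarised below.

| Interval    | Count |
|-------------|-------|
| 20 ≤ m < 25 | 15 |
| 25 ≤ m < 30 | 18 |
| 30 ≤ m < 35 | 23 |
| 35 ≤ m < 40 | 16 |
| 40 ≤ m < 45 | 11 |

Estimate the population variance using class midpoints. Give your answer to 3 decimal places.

Midpoints: 22.5, 27.5, 32.5, 37.5, 42.5
n = 83, Σfm = 2647.5, mean = 31.8976
Σfm² = 87868.75
Σf(m − x̄)² = Σfm² − (Σfm)²/n = 87868.75 − 2647.5²/83 = 3419.8795
Population variance = 3419.8795 / 83 = 41.2034

41.203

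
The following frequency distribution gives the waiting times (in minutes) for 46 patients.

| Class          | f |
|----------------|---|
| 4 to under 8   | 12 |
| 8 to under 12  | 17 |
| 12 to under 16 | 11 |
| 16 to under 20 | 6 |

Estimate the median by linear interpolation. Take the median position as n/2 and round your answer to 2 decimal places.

Cumulative frequencies: 12, 29, 40, 46
n = 46; position = n/2 = 23.
This falls in the class 8 to under 12: L = 8, F = 12, f = 17, h = 4.
Median ≈ 8 + ((23 − 12) / 17) × 4 = 10.5882

10.59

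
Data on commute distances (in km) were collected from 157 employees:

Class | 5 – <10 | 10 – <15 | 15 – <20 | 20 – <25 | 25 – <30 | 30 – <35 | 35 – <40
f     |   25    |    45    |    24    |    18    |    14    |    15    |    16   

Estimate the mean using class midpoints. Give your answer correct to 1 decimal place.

19.4

Midpoints: 7.5, 12.5, 17.5, 22.5, 27.5, 32.5, 37.5
Σfm = 25×7.5 + 45×12.5 + 24×17.5 + 18×22.5 + 14×27.5 + 15×32.5 + 16×37.5 = 3047.5
n = Σf = 157
Mean = 3047.5 / 157 = 19.4108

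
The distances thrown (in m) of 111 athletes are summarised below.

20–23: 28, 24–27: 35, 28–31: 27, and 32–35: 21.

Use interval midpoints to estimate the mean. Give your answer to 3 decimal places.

26.977

Midpoints: 21.5, 25.5, 29.5, 33.5
Σfm = 28×21.5 + 35×25.5 + 27×29.5 + 21×33.5 = 2994.5
n = Σf = 111
Mean = 2994.5 / 111 = 26.9775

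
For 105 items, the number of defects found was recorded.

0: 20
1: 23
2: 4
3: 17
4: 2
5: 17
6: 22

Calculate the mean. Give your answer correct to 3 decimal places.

Values: 0, 1, 2, 3, 4, 5, 6
Σfx = 20×0 + 23×1 + 4×2 + 17×3 + 2×4 + 17×5 + 22×6 = 307
n = Σf = 105
Mean = 307 / 105 = 2.9238

2.924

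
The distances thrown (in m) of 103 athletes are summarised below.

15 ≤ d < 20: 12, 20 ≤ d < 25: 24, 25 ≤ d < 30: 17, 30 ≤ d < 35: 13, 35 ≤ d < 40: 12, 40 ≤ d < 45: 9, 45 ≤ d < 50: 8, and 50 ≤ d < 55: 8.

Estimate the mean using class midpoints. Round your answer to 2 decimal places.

Midpoints: 17.5, 22.5, 27.5, 32.5, 37.5, 42.5, 47.5, 52.5
Σfm = 12×17.5 + 24×22.5 + 17×27.5 + 13×32.5 + 12×37.5 + 9×42.5 + 8×47.5 + 8×52.5 = 3272.5
n = Σf = 103
Mean = 3272.5 / 103 = 31.7718

31.77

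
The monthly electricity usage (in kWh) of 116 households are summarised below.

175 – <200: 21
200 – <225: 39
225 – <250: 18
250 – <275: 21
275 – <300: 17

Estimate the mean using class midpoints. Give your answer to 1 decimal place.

Midpoints: 187.5, 212.5, 237.5, 262.5, 287.5
Σfm = 21×187.5 + 39×212.5 + 18×237.5 + 21×262.5 + 17×287.5 = 26900
n = Σf = 116
Mean = 26900 / 116 = 231.8966

231.9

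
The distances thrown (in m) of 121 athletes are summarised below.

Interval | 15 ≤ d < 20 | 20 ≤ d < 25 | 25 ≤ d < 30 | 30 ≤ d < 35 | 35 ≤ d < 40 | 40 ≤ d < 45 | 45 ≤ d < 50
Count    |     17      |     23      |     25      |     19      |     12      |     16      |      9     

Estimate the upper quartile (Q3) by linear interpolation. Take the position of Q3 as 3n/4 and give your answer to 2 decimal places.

37.81

Cumulative frequencies: 17, 40, 65, 84, 96, 112, 121
n = 121; position = 3n/4 = 90.75.
This falls in the class 35 ≤ d < 40: L = 35, F = 84, f = 12, h = 5.
Upper quartile ≈ 35 + ((90.75 − 84) / 12) × 5 = 37.8125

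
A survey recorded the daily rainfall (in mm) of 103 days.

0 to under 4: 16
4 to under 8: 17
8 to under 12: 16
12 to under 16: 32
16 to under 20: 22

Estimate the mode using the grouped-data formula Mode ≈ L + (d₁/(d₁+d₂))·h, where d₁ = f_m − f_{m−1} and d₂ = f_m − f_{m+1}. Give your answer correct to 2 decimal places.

14.46

Modal class: 12 to under 16 (highest frequency 32).
d₁ = 32 − 16 = 16, d₂ = 32 − 22 = 10
Mode ≈ 12 + (16/(16+10)) × 4 = 12 + 2.4615 = 14.4615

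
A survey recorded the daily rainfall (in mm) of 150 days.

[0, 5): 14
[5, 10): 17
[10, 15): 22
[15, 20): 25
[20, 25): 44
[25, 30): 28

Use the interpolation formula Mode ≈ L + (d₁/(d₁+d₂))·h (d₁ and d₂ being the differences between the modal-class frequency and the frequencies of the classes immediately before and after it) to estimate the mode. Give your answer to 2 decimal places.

22.71

Modal class: [20, 25) (highest frequency 44).
d₁ = 44 − 25 = 19, d₂ = 44 − 28 = 16
Mode ≈ 20 + (19/(19+16)) × 5 = 20 + 2.7143 = 22.7143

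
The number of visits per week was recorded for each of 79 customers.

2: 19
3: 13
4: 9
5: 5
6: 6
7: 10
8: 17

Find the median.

Cumulative frequencies: 19, 32, 41, 46, 52, 62, 79
n = 79, so the median is the value in position (n+1)/2 = 40.
Position 40 falls at value 4.

4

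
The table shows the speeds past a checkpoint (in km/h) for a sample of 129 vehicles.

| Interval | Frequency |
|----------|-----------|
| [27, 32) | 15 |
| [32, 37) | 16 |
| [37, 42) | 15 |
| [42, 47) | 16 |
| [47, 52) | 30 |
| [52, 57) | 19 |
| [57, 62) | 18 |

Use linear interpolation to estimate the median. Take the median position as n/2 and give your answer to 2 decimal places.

47.42

Cumulative frequencies: 15, 31, 46, 62, 92, 111, 129
n = 129; position = n/2 = 64.5.
This falls in the class [47, 52): L = 47, F = 62, f = 30, h = 5.
Median ≈ 47 + ((64.5 − 62) / 30) × 5 = 47.4167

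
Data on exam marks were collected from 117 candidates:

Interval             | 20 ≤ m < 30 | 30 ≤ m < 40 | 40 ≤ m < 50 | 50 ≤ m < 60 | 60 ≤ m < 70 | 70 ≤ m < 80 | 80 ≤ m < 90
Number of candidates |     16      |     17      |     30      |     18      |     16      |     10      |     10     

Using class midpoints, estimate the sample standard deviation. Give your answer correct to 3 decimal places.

17.858

Midpoints: 25, 35, 45, 55, 65, 75, 85
n = 117, Σfm = 5975, mean = 51.0684
Σfm² = 342125
Σf(m − x̄)² = Σfm² − (Σfm)²/n = 342125 − 5975²/117 = 36991.4530
Sample variance = 36991.4530 / 116 = 318.8918
Standard deviation = √318.8918 = 17.8575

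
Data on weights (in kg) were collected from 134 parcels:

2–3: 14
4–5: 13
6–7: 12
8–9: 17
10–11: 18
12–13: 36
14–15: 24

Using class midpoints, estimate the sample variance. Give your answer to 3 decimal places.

15.574

Midpoints: 2.5, 4.5, 6.5, 8.5, 10.5, 12.5, 14.5
n = 134, Σfm = 1303, mean = 9.7239
Σfm² = 14741.5
Σf(m − x̄)² = Σfm² − (Σfm)²/n = 14741.5 − 1303²/134 = 2071.2836
Sample variance = 2071.2836 / 133 = 15.5736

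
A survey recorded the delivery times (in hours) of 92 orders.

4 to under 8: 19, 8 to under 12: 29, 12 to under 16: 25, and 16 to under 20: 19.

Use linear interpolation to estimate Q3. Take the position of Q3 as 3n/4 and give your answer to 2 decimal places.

15.36

Cumulative frequencies: 19, 48, 73, 92
n = 92; position = 3n/4 = 69.
This falls in the class 12 to under 16: L = 12, F = 48, f = 25, h = 4.
Upper quartile ≈ 12 + ((69 − 48) / 25) × 4 = 15.3600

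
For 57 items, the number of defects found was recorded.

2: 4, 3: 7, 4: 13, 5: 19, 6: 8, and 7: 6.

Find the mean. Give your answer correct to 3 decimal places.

Values: 2, 3, 4, 5, 6, 7
Σfx = 4×2 + 7×3 + 13×4 + 19×5 + 8×6 + 6×7 = 266
n = Σf = 57
Mean = 266 / 57 = 4.6667

4.667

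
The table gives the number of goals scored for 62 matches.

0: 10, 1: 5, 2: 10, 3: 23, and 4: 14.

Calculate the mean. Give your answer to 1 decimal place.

Values: 0, 1, 2, 3, 4
Σfx = 10×0 + 5×1 + 10×2 + 23×3 + 14×4 = 150
n = Σf = 62
Mean = 150 / 62 = 2.4194

2.4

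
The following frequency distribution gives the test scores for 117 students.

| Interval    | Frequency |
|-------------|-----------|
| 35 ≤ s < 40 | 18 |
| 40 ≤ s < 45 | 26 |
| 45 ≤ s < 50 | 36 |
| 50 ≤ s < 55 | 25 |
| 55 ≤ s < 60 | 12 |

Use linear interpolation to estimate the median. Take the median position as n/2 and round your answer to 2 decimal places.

47.01

Cumulative frequencies: 18, 44, 80, 105, 117
n = 117; position = n/2 = 58.5.
This falls in the class 45 ≤ s < 50: L = 45, F = 44, f = 36, h = 5.
Median ≈ 45 + ((58.5 − 44) / 36) × 5 = 47.0139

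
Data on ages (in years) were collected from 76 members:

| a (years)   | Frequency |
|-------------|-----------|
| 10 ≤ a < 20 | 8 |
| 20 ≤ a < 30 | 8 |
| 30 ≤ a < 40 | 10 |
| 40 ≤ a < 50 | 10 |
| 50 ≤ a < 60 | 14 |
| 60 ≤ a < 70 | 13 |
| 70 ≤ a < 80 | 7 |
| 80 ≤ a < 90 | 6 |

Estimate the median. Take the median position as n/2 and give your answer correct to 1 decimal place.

Cumulative frequencies: 8, 16, 26, 36, 50, 63, 70, 76
n = 76; position = n/2 = 38.
This falls in the class 50 ≤ a < 60: L = 50, F = 36, f = 14, h = 10.
Median ≈ 50 + ((38 − 36) / 14) × 10 = 51.4286

51.4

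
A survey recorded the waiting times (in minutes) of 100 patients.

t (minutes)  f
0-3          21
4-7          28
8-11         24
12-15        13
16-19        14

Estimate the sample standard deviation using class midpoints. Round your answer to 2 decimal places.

Midpoints: 1.5, 5.5, 9.5, 13.5, 17.5
n = 100, Σfm = 834, mean = 8.3400
Σfm² = 9717
Σf(m − x̄)² = Σfm² − (Σfm)²/n = 9717 − 834²/100 = 2761.4400
Sample variance = 2761.4400 / 99 = 27.8933
Standard deviation = √27.8933 = 5.2814

5.28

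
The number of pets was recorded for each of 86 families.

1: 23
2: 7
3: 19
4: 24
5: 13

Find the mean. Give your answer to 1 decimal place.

3.0

Values: 1, 2, 3, 4, 5
Σfx = 23×1 + 7×2 + 19×3 + 24×4 + 13×5 = 255
n = Σf = 86
Mean = 255 / 86 = 2.9651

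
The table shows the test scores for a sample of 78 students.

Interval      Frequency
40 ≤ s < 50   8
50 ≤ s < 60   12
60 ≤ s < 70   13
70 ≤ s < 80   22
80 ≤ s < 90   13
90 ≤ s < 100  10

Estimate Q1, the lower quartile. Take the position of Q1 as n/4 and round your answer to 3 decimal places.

Cumulative frequencies: 8, 20, 33, 55, 68, 78
n = 78; position = n/4 = 19.5.
This falls in the class 50 ≤ s < 60: L = 50, F = 8, f = 12, h = 10.
Lower quartile ≈ 50 + ((19.5 − 8) / 12) × 10 = 59.5833

59.583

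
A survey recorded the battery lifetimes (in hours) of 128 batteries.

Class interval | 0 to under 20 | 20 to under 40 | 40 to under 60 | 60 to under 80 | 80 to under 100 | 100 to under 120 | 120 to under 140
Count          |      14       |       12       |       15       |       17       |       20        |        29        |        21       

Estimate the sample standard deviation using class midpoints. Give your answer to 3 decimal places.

39.119

Midpoints: 10, 30, 50, 70, 90, 110, 130
n = 128, Σfm = 10160, mean = 79.3750
Σfm² = 1000800
Σf(m − x̄)² = Σfm² − (Σfm)²/n = 1000800 − 10160²/128 = 194350.0000
Sample variance = 194350.0000 / 127 = 1530.3150
Standard deviation = √1530.3150 = 39.1192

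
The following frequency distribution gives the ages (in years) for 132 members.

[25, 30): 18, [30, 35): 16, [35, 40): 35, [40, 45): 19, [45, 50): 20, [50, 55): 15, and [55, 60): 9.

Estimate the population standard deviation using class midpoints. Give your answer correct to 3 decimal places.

Midpoints: 27.5, 32.5, 37.5, 42.5, 47.5, 52.5, 57.5
n = 132, Σfm = 5390, mean = 40.8333
Σfm² = 230275
Σf(m − x̄)² = Σfm² − (Σfm)²/n = 230275 − 5390²/132 = 10183.3333
Population variance = 10183.3333 / 132 = 77.1465
Standard deviation = √77.1465 = 8.7833

8.783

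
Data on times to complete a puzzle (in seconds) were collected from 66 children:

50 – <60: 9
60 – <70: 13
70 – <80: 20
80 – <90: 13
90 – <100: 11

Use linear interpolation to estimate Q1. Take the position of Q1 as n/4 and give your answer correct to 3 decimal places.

Cumulative frequencies: 9, 22, 42, 55, 66
n = 66; position = n/4 = 16.5.
This falls in the class 60 – <70: L = 60, F = 9, f = 13, h = 10.
Lower quartile ≈ 60 + ((16.5 − 9) / 13) × 10 = 65.7692

65.769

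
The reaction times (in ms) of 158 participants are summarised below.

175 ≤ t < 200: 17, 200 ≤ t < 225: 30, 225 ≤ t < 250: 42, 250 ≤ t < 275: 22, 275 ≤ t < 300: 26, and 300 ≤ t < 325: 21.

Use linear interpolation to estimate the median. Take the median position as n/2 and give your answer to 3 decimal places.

Cumulative frequencies: 17, 47, 89, 111, 137, 158
n = 158; position = n/2 = 79.
This falls in the class 225 ≤ t < 250: L = 225, F = 47, f = 42, h = 25.
Median ≈ 225 + ((79 − 47) / 42) × 25 = 244.0476

244.048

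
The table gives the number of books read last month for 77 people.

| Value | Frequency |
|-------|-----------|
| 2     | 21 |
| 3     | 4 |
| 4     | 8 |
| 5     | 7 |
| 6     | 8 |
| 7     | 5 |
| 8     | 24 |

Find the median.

5

Cumulative frequencies: 21, 25, 33, 40, 48, 53, 77
n = 77, so the median is the value in position (n+1)/2 = 39.
Position 39 falls at value 5.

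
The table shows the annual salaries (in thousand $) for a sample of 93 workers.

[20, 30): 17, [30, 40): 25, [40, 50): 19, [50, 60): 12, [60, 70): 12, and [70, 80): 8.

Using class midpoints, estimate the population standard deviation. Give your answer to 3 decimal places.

Midpoints: 25, 35, 45, 55, 65, 75
n = 93, Σfm = 4195, mean = 45.1075
Σfm² = 211725
Σf(m − x̄)² = Σfm² − (Σfm)²/n = 211725 − 4195²/93 = 22498.9247
Population variance = 22498.9247 / 93 = 241.9239
Standard deviation = √241.9239 = 15.5539

15.554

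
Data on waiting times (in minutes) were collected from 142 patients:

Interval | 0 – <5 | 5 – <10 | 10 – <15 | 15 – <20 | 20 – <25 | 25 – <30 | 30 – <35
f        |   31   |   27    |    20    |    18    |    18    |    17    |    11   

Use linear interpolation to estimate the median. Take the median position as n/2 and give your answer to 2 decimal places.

Cumulative frequencies: 31, 58, 78, 96, 114, 131, 142
n = 142; position = n/2 = 71.
This falls in the class 10 – <15: L = 10, F = 58, f = 20, h = 5.
Median ≈ 10 + ((71 − 58) / 20) × 5 = 13.2500

13.25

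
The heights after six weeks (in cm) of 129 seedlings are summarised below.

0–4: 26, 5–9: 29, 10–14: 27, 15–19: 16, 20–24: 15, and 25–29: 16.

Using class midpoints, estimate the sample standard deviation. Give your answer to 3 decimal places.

8.288

Midpoints: 2, 7, 12, 17, 22, 27
n = 129, Σfm = 1613, mean = 12.5039
Σfm² = 28961
Σf(m − x̄)² = Σfm² − (Σfm)²/n = 28961 − 1613²/129 = 8792.2481
Sample variance = 8792.2481 / 128 = 68.6894
Standard deviation = √68.6894 = 8.2879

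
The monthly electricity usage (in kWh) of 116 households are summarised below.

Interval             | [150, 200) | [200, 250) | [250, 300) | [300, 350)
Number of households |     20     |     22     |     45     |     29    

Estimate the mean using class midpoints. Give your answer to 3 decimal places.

Midpoints: 175, 225, 275, 325
Σfm = 20×175 + 22×225 + 45×275 + 29×325 = 30250
n = Σf = 116
Mean = 30250 / 116 = 260.7759

260.776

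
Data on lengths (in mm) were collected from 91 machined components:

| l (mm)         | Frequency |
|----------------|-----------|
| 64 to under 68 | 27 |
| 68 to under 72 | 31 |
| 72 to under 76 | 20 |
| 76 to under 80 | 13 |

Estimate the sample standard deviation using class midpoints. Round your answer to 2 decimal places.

Midpoints: 66, 70, 74, 78
n = 91, Σfm = 6446, mean = 70.8352
Σfm² = 458124
Σf(m − x̄)² = Σfm² − (Σfm)²/n = 458124 − 6446²/91 = 1520.5275
Sample variance = 1520.5275 / 90 = 16.8947
Standard deviation = √16.8947 = 4.1103

4.11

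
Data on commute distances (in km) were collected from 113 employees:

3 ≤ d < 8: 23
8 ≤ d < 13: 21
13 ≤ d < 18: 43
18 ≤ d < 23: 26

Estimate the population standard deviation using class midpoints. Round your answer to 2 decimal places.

Midpoints: 5.5, 10.5, 15.5, 20.5
n = 113, Σfm = 1546.5, mean = 13.6858
Σfm² = 24268.25
Σf(m − x̄)² = Σfm² − (Σfm)²/n = 24268.25 − 1546.5²/113 = 3103.0973
Population variance = 3103.0973 / 113 = 27.4610
Standard deviation = √27.4610 = 5.2403

5.24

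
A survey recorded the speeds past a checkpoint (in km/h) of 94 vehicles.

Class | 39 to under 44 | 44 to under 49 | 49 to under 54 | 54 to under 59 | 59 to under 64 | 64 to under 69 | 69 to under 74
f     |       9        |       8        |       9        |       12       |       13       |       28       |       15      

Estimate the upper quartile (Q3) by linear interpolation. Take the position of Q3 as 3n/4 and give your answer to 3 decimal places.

Cumulative frequencies: 9, 17, 26, 38, 51, 79, 94
n = 94; position = 3n/4 = 70.5.
This falls in the class 64 to under 69: L = 64, F = 51, f = 28, h = 5.
Upper quartile ≈ 64 + ((70.5 − 51) / 28) × 5 = 67.4821

67.482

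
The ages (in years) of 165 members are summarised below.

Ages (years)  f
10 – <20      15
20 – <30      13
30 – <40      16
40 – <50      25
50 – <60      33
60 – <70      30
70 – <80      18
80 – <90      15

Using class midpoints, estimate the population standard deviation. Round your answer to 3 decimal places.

Midpoints: 15, 25, 35, 45, 55, 65, 75, 85
n = 165, Σfm = 8625, mean = 52.2727
Σfm² = 517925
Σf(m − x̄)² = Σfm² − (Σfm)²/n = 517925 − 8625²/165 = 67072.7273
Population variance = 67072.7273 / 165 = 406.5014
Standard deviation = √406.5014 = 20.1619

20.162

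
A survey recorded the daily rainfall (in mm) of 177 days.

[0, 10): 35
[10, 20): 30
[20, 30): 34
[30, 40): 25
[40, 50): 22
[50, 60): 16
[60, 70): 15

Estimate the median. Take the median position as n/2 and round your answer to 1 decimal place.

26.9

Cumulative frequencies: 35, 65, 99, 124, 146, 162, 177
n = 177; position = n/2 = 88.5.
This falls in the class [20, 30): L = 20, F = 65, f = 34, h = 10.
Median ≈ 20 + ((88.5 − 65) / 34) × 10 = 26.9118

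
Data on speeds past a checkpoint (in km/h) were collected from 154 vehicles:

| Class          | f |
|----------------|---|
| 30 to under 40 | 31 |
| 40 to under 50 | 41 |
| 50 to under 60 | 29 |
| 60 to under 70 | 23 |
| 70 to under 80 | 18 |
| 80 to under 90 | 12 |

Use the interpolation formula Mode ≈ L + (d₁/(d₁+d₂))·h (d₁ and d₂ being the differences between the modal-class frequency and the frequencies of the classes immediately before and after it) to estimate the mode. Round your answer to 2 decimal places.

Modal class: 40 to under 50 (highest frequency 41).
d₁ = 41 − 31 = 10, d₂ = 41 − 29 = 12
Mode ≈ 40 + (10/(10+12)) × 10 = 40 + 4.5455 = 44.5455

44.55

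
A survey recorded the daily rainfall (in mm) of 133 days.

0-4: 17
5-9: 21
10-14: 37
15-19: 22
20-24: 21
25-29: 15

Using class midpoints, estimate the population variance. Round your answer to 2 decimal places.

Midpoints: 2, 7, 12, 17, 22, 27
n = 133, Σfm = 1866, mean = 14.0301
Σfm² = 33882
Σf(m − x̄)² = Σfm² − (Σfm)²/n = 33882 − 1866²/133 = 7701.8797
Population variance = 7701.8797 / 133 = 57.9089

57.91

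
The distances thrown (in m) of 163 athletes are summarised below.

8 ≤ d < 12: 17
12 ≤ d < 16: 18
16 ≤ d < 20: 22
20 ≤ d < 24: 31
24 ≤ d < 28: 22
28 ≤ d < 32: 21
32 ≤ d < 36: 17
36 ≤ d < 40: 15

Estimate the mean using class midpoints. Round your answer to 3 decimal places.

23.620

Midpoints: 10, 14, 18, 22, 26, 30, 34, 38
Σfm = 17×10 + 18×14 + 22×18 + 31×22 + 22×26 + 21×30 + 17×34 + 15×38 = 3850
n = Σf = 163
Mean = 3850 / 163 = 23.6196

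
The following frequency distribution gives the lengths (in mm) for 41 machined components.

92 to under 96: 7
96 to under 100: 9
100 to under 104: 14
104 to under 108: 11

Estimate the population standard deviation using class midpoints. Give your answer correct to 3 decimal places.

4.167

Midpoints: 94, 98, 102, 106
n = 41, Σfm = 4134, mean = 100.8293
Σfm² = 417540
Σf(m − x̄)² = Σfm² − (Σfm)²/n = 417540 − 4134²/41 = 711.8049
Population variance = 711.8049 / 41 = 17.3611
Standard deviation = √17.3611 = 4.1667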